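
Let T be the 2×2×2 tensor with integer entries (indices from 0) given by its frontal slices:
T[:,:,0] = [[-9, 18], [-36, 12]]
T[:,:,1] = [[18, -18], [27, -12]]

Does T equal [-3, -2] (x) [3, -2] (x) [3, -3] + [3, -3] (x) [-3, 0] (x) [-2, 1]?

Yes

Reconstruct entrywise from the claimed factors. For example, T[1,0,0] = -36 and Σₗ aₗ[1]bₗ[0]cₗ[0] = (-2)·(3)·(3) + (-3)·(-3)·(-2) = -36; checking all 8 entries, every one matches. The claim holds.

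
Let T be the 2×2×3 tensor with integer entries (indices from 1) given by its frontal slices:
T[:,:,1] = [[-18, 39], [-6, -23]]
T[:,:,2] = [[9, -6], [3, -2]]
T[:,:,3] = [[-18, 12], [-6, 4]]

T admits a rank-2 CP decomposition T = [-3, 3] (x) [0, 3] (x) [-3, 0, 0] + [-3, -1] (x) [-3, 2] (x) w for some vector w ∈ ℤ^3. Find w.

Subtract the known terms from T to get the rank-1 residual R = [-3, -1] (x) [-3, 2] (x) w, so R[i,j,k] = a[i]·b[j]·w[k]. Pick indices with nonzero a[1]·b[1] = (-3)·(-3) = 9. Only the fibre through (1,1,·) is needed: R[1,1,:] = T[1,1,:] − Σₗ aₗ[1]bₗ[1]cₗ = [-18, 9, -18] − (-3)·(0)·[-3, 0, 0] = [-18, 9, -18]. Then w[k] = R[1,1,k] / 9 for each k, giving w = [-18, 9, -18] / 9 = [-2, 1, -2].

w = [-2, 1, -2]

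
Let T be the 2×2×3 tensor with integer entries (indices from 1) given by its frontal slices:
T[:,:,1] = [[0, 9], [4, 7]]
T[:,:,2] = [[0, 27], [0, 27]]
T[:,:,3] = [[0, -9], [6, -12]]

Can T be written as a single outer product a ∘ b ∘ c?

The mode-1 unfolding of T (rows indexed by i, columns by (j,k) = (1,1), (1,2), (1,3), (2,1), (2,2), (2,3)) is [[0, 0, 0, 9, 27, -9], [4, 0, 6, 7, 27, -12]].
There the 2×2 minor on rows i ∈ {1, 2}, columns (j,k) ∈ {(1,1), (2,1)} is det [[0, 9], [4, 7]] = -36 ≠ 0, so this unfolding has rank ≥ 2; CP rank is at least every unfolding rank, so rank(T) ≥ 2.
In particular rank(T) ≥ 2 > 1, so T is not rank-1.

No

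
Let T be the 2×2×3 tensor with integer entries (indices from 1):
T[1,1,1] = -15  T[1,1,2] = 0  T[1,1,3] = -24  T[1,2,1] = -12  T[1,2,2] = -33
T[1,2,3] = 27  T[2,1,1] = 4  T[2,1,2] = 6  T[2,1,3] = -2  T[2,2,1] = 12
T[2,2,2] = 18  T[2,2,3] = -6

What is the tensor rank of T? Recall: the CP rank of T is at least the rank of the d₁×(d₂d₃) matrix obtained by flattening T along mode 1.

Lower bound: the mode-1 unfolding of T (rows indexed by i, columns by (j,k) = (1,1), (1,2), (1,3), (2,1), (2,2), (2,3)) is [[-15, 0, -24, -12, -33, 27], [4, 6, -2, 12, 18, -6]].
There the 2×2 minor on rows i ∈ {1, 2}, columns (j,k) ∈ {(1,1), (1,2)} is det [[-15, 0], [4, 6]] = -90 ≠ 0, so this unfolding has rank ≥ 2; CP rank is at least every unfolding rank, so rank(T) ≥ 2. (Flattening ranks never certify an upper bound on CP rank; for that we must actually write T with 2 rank-1 terms.)
Upper bound — finding two terms. Write S_k = T[:,:,k] for the frontal slices: S₁ = [[-15, -12], [4, 12]], S₂ = [[0, -33], [6, 18]], S₃ = [[-24, 27], [-2, -6]].
If T = a₁ ⊗ b₁ ⊗ c₁ + a₂ ⊗ b₂ ⊗ c₂ then each S_k = c₁[k]·a₁b₁ᵀ + c₂[k]·a₂b₂ᵀ. S₁ and S₂ are linearly independent, so a₁b₁ᵀ and a₂b₂ᵀ must span the same plane of matrices: they are the rank-1 matrices of the form x·S₁ + y·S₂.
det(x·S₁ + y·S₂) is −132·x² − 66·xy + 198·y² = (-66)·(2·x + 3·y)(x − y), vanishing at (x:y) = (3:-2) and (1:1).
M₁ = 3·S₁ − 2·S₂ = [[-45, 30], [0, 0]] = (-15)·[1, 0][3, -2]ᵀ and M₂ = S₁ + S₂ = [[-15, -45], [10, 30]] = (-5)·[3, -2][1, 3]ᵀ, so take a₁ = [1, 0], b₁ = [3, -2], a₂ = [3, -2], b₂ = [1, 3].
Each slice is an integer combination of E₁ = a₁b₁ᵀ and E₂ = a₂b₂ᵀ: S₁ = −3·E₁ − 2·E₂, S₂ = 3·E₁ − 3·E₂, S₃ = −9·E₁ + E₂; reading off coefficients, c₁ = [-3, 3, -9] and c₂ = [-2, -3, 1].
Hence T = [1, 0] ⊗ [3, -2] ⊗ [-3, 3, -9] + [3, -2] ⊗ [1, 3] ⊗ [-2, -3, 1], so rank(T) ≤ 2.
These bounds meet, so rank(T) = 2.

2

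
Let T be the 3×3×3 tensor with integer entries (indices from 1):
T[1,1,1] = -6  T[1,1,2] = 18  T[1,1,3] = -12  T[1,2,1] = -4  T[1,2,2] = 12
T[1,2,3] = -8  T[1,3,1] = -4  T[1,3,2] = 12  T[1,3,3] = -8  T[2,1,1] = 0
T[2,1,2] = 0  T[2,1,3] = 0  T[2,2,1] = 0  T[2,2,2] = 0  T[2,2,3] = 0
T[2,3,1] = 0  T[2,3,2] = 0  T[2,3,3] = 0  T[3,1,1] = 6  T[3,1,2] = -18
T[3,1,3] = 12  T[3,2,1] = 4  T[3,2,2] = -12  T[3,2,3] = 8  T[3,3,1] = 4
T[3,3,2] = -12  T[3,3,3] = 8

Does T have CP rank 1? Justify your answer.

Yes

The mode-1 fibre T[:,1,1] = [-6, 0, 6] gives a = [1, 0, -1] (primitive direction); the mode-2 fibre T[1,:,1] = [-6, -4, -4] gives b = [3, 2, 2]; then c[k] = T[1,1,k] / (a[1]·b[1]) = [-6, 18, -12] / 3 = [-2, 6, -4].
Expanding [1, 0, -1] ⊗ [3, 2, 2] ⊗ [-2, 6, -4] reproduces all 27 entries of T, so T = [1, 0, -1] ⊗ [3, 2, 2] ⊗ [-2, 6, -4] and rank(T) ≤ 1.
Equivalently every frontal slice T[:,:,k] is c[k] times the rank-1 matrix [1, 0, -1] ⊗ [3, 2, 2]. So T has rank 1 (it is nonzero).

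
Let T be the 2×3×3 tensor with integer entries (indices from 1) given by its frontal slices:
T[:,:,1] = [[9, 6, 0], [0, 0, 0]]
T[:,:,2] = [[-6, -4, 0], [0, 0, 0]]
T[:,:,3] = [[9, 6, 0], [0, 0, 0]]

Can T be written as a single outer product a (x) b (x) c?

Yes

If T = a (x) b (x) c then every fibre of T is a multiple of the corresponding factor, so read the factors off the fibres through the nonzero entry T[1,1,1] = 9.
The mode-1 fibre T[:,1,1] = [9, 0] gives a = (1, 0) (primitive direction); the mode-2 fibre T[1,:,1] = [9, 6, 0] gives b = (3, 2, 0); then c[k] = T[1,1,k] / (a[1]·b[1]) = [9, -6, 9] / 3 = (3, -2, 3).
Expanding (1, 0) (x) (3, 2, 0) (x) (3, -2, 3) reproduces all 18 entries of T, so T = (1, 0) (x) (3, 2, 0) (x) (3, -2, 3) and rank(T) ≤ 1.
Equivalently every frontal slice T[:,:,k] is c[k] times the rank-1 matrix (1, 0) (x) (3, 2, 0). So T has rank 1 (it is nonzero).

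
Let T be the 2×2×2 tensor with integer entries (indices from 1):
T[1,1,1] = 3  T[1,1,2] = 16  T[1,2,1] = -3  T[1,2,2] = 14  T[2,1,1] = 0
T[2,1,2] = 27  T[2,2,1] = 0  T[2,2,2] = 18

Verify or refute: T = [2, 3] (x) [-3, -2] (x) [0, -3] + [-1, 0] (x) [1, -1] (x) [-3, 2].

Reconstruct entrywise from the claimed factors. For example, T[2,1,1] = 0 and Σₗ aₗ[2]bₗ[1]cₗ[1] = (3)·(-3)·(0) + (0)·(1)·(-3) = 0; checking all 8 entries, every one matches. The claim holds.

Yes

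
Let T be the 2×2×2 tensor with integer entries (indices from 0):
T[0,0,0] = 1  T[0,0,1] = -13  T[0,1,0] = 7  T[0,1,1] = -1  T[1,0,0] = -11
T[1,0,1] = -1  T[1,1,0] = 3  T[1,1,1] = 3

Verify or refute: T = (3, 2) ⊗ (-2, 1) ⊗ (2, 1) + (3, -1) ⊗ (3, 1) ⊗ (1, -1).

No

Reconstruct entry (0,0,0) from the claimed factors: Σₗ aₗ[0]bₗ[0]cₗ[0] = (3)·(-2)·(2) + (3)·(3)·(1) = -3, but T[0,0,0] = 1. The claim is false.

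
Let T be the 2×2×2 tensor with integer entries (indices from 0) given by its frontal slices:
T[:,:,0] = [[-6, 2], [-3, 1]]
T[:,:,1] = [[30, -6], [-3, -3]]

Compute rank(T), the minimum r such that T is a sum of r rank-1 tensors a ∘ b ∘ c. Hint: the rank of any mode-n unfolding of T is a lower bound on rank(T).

2

Lower bound: the mode-3 unfolding of T (rows indexed by k, columns by (i,j) = (0,0), (0,1), (1,0), (1,1)) is [[-6, 2, -3, 1], [30, -6, -3, -3]].
There the 2×2 minor on rows k ∈ {0, 1}, columns (i,j) ∈ {(0,0), (0,1)} is det [[-6, 2], [30, -6]] = -24 ≠ 0, so this unfolding has rank ≥ 2; CP rank is at least every unfolding rank, so rank(T) ≥ 2. (This is only a lower bound: in general the CP rank may exceed every unfolding rank, so we still need to exhibit 2 rank-1 terms summing to T.)
Upper bound — finding two terms. Write S_k = T[:,:,k] for the frontal slices: S₀ = [[-6, 2], [-3, 1]], S₁ = [[30, -6], [-3, -3]].
If T = a₁ ∘ b₁ ∘ c₁ + a₂ ∘ b₂ ∘ c₂ then each S_k = c₁[k]·a₁b₁ᵀ + c₂[k]·a₂b₂ᵀ. S₀ and S₁ are linearly independent, so a₁b₁ᵀ and a₂b₂ᵀ must span the same plane of matrices: they are the rank-1 matrices of the form x·S₀ + y·S₁.
det(x·S₀ + y·S₁) is 36·xy − 108·y² = 36·(x − 3·y)(y), vanishing at (x:y) = (3:1) and (1:0).
M₁ = 3·S₀ + S₁ = [[12, 0], [-12, 0]] = 12·[1, -1][1, 0]ᵀ and M₂ = S₀ = [[-6, 2], [-3, 1]] = −[2, 1][3, -1]ᵀ, so take a₁ = [1, -1], b₁ = [1, 0], a₂ = [2, 1], b₂ = [3, -1].
Each slice is an integer combination of E₁ = a₁b₁ᵀ and E₂ = a₂b₂ᵀ: S₀ = −E₂, S₁ = 12·E₁ + 3·E₂; reading off coefficients, c₁ = [0, 12] and c₂ = [-1, 3].
Hence T = [1, -1] ∘ [1, 0] ∘ [0, 12] + [2, 1] ∘ [3, -1] ∘ [-1, 3], so rank(T) ≤ 2.
These bounds meet, so rank(T) = 2.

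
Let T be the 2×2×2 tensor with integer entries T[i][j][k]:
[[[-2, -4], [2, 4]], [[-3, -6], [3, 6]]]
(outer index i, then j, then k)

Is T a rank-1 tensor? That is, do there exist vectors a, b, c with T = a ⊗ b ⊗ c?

Yes

If T = a ⊗ b ⊗ c then every fibre of T is a multiple of the corresponding factor, so read the factors off the fibres through the nonzero entry T[0,0,0] = -2.
The mode-1 fibre T[:,0,0] = [-2, -3] gives a = (2, 3) (primitive direction); the mode-2 fibre T[0,:,0] = [-2, 2] gives b = (1, -1); then c[k] = T[0,0,k] / (a[0]·b[0]) = [-2, -4] / 2 = (-1, -2).
Expanding (2, 3) ⊗ (1, -1) ⊗ (-1, -2) reproduces all 8 entries of T, so T = (2, 3) ⊗ (1, -1) ⊗ (-1, -2) and rank(T) ≤ 1.
Equivalently every frontal slice T[:,:,k] is c[k] times the rank-1 matrix (2, 3) ⊗ (1, -1). So T has rank 1 (it is nonzero).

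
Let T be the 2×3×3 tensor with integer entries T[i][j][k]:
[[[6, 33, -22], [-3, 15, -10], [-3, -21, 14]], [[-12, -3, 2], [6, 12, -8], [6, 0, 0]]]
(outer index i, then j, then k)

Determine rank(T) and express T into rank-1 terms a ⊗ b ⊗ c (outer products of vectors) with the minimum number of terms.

rank(T) = 2

Lower bound: the mode-3 unfolding of T (rows indexed by k, columns by (i,j) = (0,0), (0,1), (0,2), (1,0), (1,1), (1,2)) is [[6, -3, -3, -12, 6, 6], [33, 15, -21, -3, 12, 0], [-22, -10, 14, 2, -8, 0]].
There the 2×2 minor on rows k ∈ {0, 1}, columns (i,j) ∈ {(0,0), (0,1)} is det [[6, -3], [33, 15]] = 189 ≠ 0, so this unfolding has rank ≥ 2; CP rank is at least every unfolding rank, so rank(T) ≥ 2. (Flattening ranks never certify an upper bound on CP rank; for that we must actually write T with 2 rank-1 terms.)
Upper bound — finding two terms. Write S_k = T[:,:,k] for the frontal slices: S₀ = [[6, -3, -3], [-12, 6, 6]], S₁ = [[33, 15, -21], [-3, 12, 0]], S₂ = [[-22, -10, 14], [2, -8, 0]].
If T = a₁ ⊗ b₁ ⊗ c₁ + a₂ ⊗ b₂ ⊗ c₂ then each S_k = c₁[k]·a₁b₁ᵀ + c₂[k]·a₂b₂ᵀ. S₀ and S₁ are linearly independent, so a₁b₁ᵀ and a₂b₂ᵀ must span the same plane of matrices: they are the rank-1 matrices of the form x·S₀ + y·S₁.
The 2×2 minor of x·S₀ + y·S₁ on rows {0,1}, columns {0,1} is 441·xy + 441·y² = 441·(y)(x + y), vanishing at (x:y) = (1:0) and (1:-1).
M₁ = S₀ = [[6, -3, -3], [-12, 6, 6]] = 3·(1, -2)(2, -1, -1)ᵀ and M₂ = S₀ − S₁ = [[-27, -18, 18], [-9, -6, 6]] = (-3)·(3, 1)(3, 2, -2)ᵀ, so take a₁ = (1, -2), b₁ = (2, -1, -1), a₂ = (3, 1), b₂ = (3, 2, -2).
Each slice is an integer combination of E₁ = a₁b₁ᵀ and E₂ = a₂b₂ᵀ: S₀ = 3·E₁, S₁ = 3·E₁ + 3·E₂, S₂ = −2·E₁ − 2·E₂; reading off coefficients, c₁ = (3, 3, -2) and c₂ = (0, 3, -2).
Hence T = (1, -2) ⊗ (2, -1, -1) ⊗ (3, 3, -2) + (3, 1) ⊗ (3, 2, -2) ⊗ (0, 3, -2), so rank(T) ≤ 2.
These bounds meet, so rank(T) = 2.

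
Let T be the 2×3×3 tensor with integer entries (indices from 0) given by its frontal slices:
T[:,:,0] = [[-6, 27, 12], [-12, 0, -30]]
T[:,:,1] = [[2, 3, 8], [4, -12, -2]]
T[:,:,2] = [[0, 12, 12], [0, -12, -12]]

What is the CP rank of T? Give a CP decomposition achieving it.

rank(T) = 2

Lower bound: in the mode-1 unfolding of T (rows indexed by i, columns by (j,k)) the 2×2 minor on rows i ∈ {0, 1}, columns (j,k) ∈ {(0,0), (1,0)} is det [[-6, 27], [-12, 0]] = 324 ≠ 0, so that unfolding has rank ≥ 2 and hence rank(T) ≥ 2 (CP rank is at least every unfolding rank, though it can be larger).
Upper bound: with S_k = T[:,:,k], the two rank-1 terms a₁b₁ᵀ, a₂b₂ᵀ are the rank-1 members of the pencil x·S₀ + y·S₁.
The 2×2 minor of x·S₀ + y·S₁ on rows {0,1}, columns {0,1} is 324·x² − 36·y² = 36·(3·x − y)(3·x + y), vanishing at (x:y) = (1:3) and (1:-3).
M₁ = S₀ + 3·S₁ = [[0, 36, 36], [0, -36, -36]] = 36·(1, -1)(0, 1, 1)ᵀ and M₂ = S₀ − 3·S₁ = [[-12, 18, -12], [-24, 36, -24]] = (-6)·(1, 2)(2, -3, 2)ᵀ, so take a₁ = (1, -1), b₁ = (0, 1, 1), a₂ = (1, 2), b₂ = (2, -3, 2).
Each slice is an integer combination of E₁ = a₁b₁ᵀ and E₂ = a₂b₂ᵀ: S₀ = 18·E₁ − 3·E₂, S₁ = 6·E₁ + E₂, S₂ = 12·E₁; reading off coefficients, c₁ = (18, 6, 12) and c₂ = (-3, 1, 0).
Hence T = (1, -1) ⊗ (0, 1, 1) ⊗ (18, 6, 12) + (1, 2) ⊗ (2, -3, 2) ⊗ (-3, 1, 0), so rank(T) ≤ 2.
These bounds meet, so rank(T) = 2.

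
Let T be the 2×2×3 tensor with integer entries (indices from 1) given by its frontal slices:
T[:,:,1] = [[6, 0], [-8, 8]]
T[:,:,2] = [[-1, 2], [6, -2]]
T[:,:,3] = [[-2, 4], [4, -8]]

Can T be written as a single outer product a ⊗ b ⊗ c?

No

The mode-3 unfolding of T (rows indexed by k, columns by (i,j) = (1,1), (1,2), (2,1), (2,2)) is [[6, 0, -8, 8], [-1, 2, 6, -2], [-2, 4, 4, -8]].
There the 3×3 minor on rows k ∈ {1, 2, 3}, columns (i,j) ∈ {(1,1), (1,2), (2,1)} is det [[6, 0, -8], [-1, 2, 6], [-2, 4, 4]] = -96 ≠ 0, so this unfolding has rank ≥ 3; CP rank is at least every unfolding rank, so rank(T) ≥ 3.
In particular rank(T) ≥ 3 > 1, so T is not rank-1.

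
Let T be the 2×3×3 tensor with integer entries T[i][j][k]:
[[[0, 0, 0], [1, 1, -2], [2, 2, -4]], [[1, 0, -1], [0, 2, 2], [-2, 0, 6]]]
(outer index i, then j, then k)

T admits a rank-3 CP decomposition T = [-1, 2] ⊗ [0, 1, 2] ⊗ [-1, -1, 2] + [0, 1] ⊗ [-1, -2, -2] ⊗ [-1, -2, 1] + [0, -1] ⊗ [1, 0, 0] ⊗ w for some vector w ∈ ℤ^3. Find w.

w = [0, 2, 0]

Subtract the known terms from T to get the rank-1 residual R = [0, -1] ⊗ [1, 0, 0] ⊗ w, so R[i,j,k] = a[i]·b[j]·w[k]. Pick indices with nonzero a[1]·b[0] = (-1)·(1) = -1. Only the fibre through (1,0,·) is needed: R[1,0,:] = T[1,0,:] − Σₗ aₗ[1]bₗ[0]cₗ = [1, 0, -1] − (2)·(0)·[-1, -1, 2] − (1)·(-1)·[-1, -2, 1] = [0, -2, 0]. Then w[k] = R[1,0,k] / -1 for each k, giving w = [0, -2, 0] / -1 = [0, 2, 0].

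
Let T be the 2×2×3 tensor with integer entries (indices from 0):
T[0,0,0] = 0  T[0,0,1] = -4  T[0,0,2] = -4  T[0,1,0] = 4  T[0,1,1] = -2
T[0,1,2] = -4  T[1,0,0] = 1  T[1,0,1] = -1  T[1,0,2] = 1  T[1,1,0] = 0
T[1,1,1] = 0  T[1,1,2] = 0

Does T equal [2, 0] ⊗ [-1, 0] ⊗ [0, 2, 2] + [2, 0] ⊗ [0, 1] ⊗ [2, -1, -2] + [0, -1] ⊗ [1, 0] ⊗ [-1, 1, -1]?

Reconstruct entrywise from the claimed factors. For example, T[1,1,1] = 0 and Σₗ aₗ[1]bₗ[1]cₗ[1] = (0)·(0)·(2) + (0)·(1)·(-1) + (-1)·(0)·(1) = 0; checking all 12 entries, every one matches. The claim holds.

Yes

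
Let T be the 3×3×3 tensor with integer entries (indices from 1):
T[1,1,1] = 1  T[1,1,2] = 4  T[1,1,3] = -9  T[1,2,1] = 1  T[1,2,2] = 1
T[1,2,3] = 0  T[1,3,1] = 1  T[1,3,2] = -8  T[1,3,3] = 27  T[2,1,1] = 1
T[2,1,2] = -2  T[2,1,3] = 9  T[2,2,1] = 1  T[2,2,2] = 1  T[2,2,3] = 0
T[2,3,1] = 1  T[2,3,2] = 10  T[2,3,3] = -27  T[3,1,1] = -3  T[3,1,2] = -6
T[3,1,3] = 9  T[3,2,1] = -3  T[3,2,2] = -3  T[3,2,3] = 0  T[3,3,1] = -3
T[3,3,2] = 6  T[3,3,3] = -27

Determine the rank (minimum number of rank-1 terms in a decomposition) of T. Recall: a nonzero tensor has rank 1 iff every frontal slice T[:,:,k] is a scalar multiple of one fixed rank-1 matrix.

2

Lower bound: the mode-1 unfolding of T (rows indexed by i, columns by (j,k) = (1,1), (1,2), (1,3), (2,1), (2,2), (2,3), (3,1), (3,2), (3,3)) is [[1, 4, -9, 1, 1, 0, 1, -8, 27], [1, -2, 9, 1, 1, 0, 1, 10, -27], [-3, -6, 9, -3, -3, 0, -3, 6, -27]].
There the 2×2 minor on rows i ∈ {1, 2}, columns (j,k) ∈ {(1,1), (1,2)} is det [[1, 4], [1, -2]] = -6 ≠ 0, so this unfolding has rank ≥ 2; CP rank is at least every unfolding rank, so rank(T) ≥ 2. (Flattening ranks never certify an upper bound on CP rank; for that we must actually write T with 2 rank-1 terms.)
Upper bound — finding two terms. Write S_k = T[:,:,k] for the frontal slices: S₁ = [[1, 1, 1], [1, 1, 1], [-3, -3, -3]], S₂ = [[4, 1, -8], [-2, 1, 10], [-6, -3, 6]], S₃ = [[-9, 0, 27], [9, 0, -27], [9, 0, -27]].
If T = a₁ ∘ b₁ ∘ c₁ + a₂ ∘ b₂ ∘ c₂ then each S_k = c₁[k]·a₁b₁ᵀ + c₂[k]·a₂b₂ᵀ. S₁ and S₂ are linearly independent, so a₁b₁ᵀ and a₂b₂ᵀ must span the same plane of matrices: they are the rank-1 matrices of the form x·S₁ + y·S₂.
The 2×2 minor of x·S₁ + y·S₂ on rows {1,2}, columns {1,2} is 6·xy + 6·y² = 6·(y)(x + y), vanishing at (x:y) = (1:0) and (1:-1).
M₁ = S₁ = [[1, 1, 1], [1, 1, 1], [-3, -3, -3]] = [1, 1, -3][1, 1, 1]ᵀ and M₂ = S₁ − S₂ = [[-3, 0, 9], [3, 0, -9], [3, 0, -9]] = (-3)·[1, -1, -1][1, 0, -3]ᵀ, so take a₁ = [1, 1, -3], b₁ = [1, 1, 1], a₂ = [1, -1, -1], b₂ = [1, 0, -3].
Each slice is an integer combination of E₁ = a₁b₁ᵀ and E₂ = a₂b₂ᵀ: S₁ = E₁, S₂ = E₁ + 3·E₂, S₃ = −9·E₂; reading off coefficients, c₁ = [1, 1, 0] and c₂ = [0, 3, -9].
Hence T = [1, 1, -3] ∘ [1, 1, 1] ∘ [1, 1, 0] + [1, -1, -1] ∘ [1, 0, -3] ∘ [0, 3, -9], so rank(T) ≤ 2.
These bounds meet, so rank(T) = 2.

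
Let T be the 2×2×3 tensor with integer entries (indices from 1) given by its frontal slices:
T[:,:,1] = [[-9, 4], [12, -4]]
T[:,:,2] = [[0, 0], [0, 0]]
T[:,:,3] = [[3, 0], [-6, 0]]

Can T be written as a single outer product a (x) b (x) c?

No

The mode-3 unfolding of T (rows indexed by k, columns by (i,j) = (1,1), (1,2), (2,1), (2,2)) is [[-9, 4, 12, -4], [0, 0, 0, 0], [3, 0, -6, 0]].
There the 2×2 minor on rows k ∈ {1, 3}, columns (i,j) ∈ {(1,1), (1,2)} is det [[-9, 4], [3, 0]] = -12 ≠ 0, so this unfolding has rank ≥ 2; CP rank is at least every unfolding rank, so rank(T) ≥ 2.
In particular rank(T) ≥ 2 > 1, so T is not rank-1.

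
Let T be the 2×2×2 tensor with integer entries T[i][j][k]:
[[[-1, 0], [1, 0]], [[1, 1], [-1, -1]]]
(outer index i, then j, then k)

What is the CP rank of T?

2

Lower bound: the mode-3 unfolding of T (rows indexed by k, columns by (i,j) = (0,0), (0,1), (1,0), (1,1)) is [[-1, 1, 1, -1], [0, 0, 1, -1]].
There the 2×2 minor on rows k ∈ {0, 1}, columns (i,j) ∈ {(0,0), (1,0)} is det [[-1, 1], [0, 1]] = -1 ≠ 0, so this unfolding has rank ≥ 2; CP rank is at least every unfolding rank, so rank(T) ≥ 2. (Unfolding ranks only ever bound the CP rank from below — rank(T) can be strictly larger than all of them — so the matching upper bound has to come from an explicit 2-term decomposition.)
Upper bound — finding two terms. Every mode-2 slice of T is a multiple of one matrix: T[:,j,:] = b[j]·M with b = [1, -1] and M = [[-1, 0], [1, 1]] (rows indexed by i, columns by k). So it suffices to write M as a sum of two rank-1 matrices.
Splitting M by its rows (i = 0, 1), M = [1, 0][-1, 0]ᵀ + [0, 1][1, 1]ᵀ.
Hence T = [1, 0] ⊗ [1, -1] ⊗ [-1, 0] + [0, 1] ⊗ [1, -1] ⊗ [1, 1], so rank(T) ≤ 2.
These bounds meet, so rank(T) = 2.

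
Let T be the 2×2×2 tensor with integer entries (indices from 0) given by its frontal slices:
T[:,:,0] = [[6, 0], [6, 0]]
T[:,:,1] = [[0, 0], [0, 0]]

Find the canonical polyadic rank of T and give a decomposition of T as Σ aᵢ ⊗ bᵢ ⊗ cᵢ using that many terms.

rank(T) = 1

Lower bound: T ≠ 0 (e.g. T[0,0,0] = 6), so rank(T) ≥ 1.
Upper bound: if T = a ⊗ b ⊗ c then every fibre of T is a multiple of the corresponding factor, so read the factors off the fibres through the nonzero entry T[0,0,0] = 6.
The mode-1 fibre T[:,0,0] = [6, 6] gives a = [1, 1] (primitive direction); the mode-2 fibre T[0,:,0] = [6, 0] gives b = [1, 0]; then c[k] = T[0,0,k] / (a[0]·b[0]) = [6, 0] / 1 = [6, 0].
Expanding [1, 1] ⊗ [1, 0] ⊗ [6, 0] reproduces all 8 entries of T, so T = [1, 1] ⊗ [1, 0] ⊗ [6, 0] and rank(T) ≤ 1.
These bounds meet, so rank(T) = 1.
Check entry T[0,0,1] = 0: (1)·(1)·(0) = 0.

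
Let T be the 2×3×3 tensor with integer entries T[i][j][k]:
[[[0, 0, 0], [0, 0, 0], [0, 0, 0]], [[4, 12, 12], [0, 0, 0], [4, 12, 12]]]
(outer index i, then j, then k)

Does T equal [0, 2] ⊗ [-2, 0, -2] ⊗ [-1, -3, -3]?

Reconstruct entrywise from the claimed factors. For example, T[0,1,0] = 0 and Σₗ aₗ[0]bₗ[1]cₗ[0] = (0)·(0)·(-1) = 0; checking all 18 entries, every one matches. The claim holds.

Yes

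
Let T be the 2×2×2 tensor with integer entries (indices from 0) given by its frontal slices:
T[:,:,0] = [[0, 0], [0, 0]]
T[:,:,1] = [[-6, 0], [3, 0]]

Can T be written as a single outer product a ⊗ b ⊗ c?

Yes

The mode-1 fibre T[:,0,1] = [-6, 3] gives a = [2, -1] (primitive direction); the mode-2 fibre T[0,:,1] = [-6, 0] gives b = [1, 0]; then c[k] = T[0,0,k] / (a[0]·b[0]) = [0, -6] / 2 = [0, -3].
Expanding [2, -1] ⊗ [1, 0] ⊗ [0, -3] reproduces all 8 entries of T, so T = [2, -1] ⊗ [1, 0] ⊗ [0, -3] and rank(T) ≤ 1.
Equivalently every frontal slice T[:,:,k] is c[k] times the rank-1 matrix [2, -1] ⊗ [1, 0]. So T has rank 1 (it is nonzero).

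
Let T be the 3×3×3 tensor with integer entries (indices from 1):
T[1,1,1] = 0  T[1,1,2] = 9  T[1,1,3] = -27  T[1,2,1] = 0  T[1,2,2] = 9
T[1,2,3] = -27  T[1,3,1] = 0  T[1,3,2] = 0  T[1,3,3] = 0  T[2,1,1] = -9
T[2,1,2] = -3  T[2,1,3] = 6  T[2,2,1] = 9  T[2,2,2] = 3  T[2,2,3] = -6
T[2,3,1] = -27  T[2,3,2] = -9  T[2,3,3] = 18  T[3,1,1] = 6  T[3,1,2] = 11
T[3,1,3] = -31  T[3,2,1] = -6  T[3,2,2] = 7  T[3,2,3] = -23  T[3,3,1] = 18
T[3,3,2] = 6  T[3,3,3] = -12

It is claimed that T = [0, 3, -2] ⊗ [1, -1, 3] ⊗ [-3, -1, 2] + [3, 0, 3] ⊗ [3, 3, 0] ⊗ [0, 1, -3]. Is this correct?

Reconstruct entrywise from the claimed factors. For example, T[3,2,2] = 7 and Σₗ aₗ[3]bₗ[2]cₗ[2] = (-2)·(-1)·(-1) + (3)·(3)·(1) = 7; checking all 27 entries, every one matches. The claim holds.

Yes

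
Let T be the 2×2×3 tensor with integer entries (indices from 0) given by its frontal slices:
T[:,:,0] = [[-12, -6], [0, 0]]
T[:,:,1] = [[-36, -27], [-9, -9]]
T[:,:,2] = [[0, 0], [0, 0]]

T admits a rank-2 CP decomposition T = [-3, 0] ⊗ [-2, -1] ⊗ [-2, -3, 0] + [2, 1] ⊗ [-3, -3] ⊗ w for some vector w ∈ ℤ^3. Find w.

Subtract the known terms from T to get the rank-1 residual R = [2, 1] ⊗ [-3, -3] ⊗ w, so R[i,j,k] = a[i]·b[j]·w[k]. Pick indices with nonzero a[0]·b[0] = (2)·(-3) = -6. Only the fibre through (0,0,·) is needed: R[0,0,:] = T[0,0,:] − Σₗ aₗ[0]bₗ[0]cₗ = [-12, -36, 0] − (-3)·(-2)·[-2, -3, 0] = [0, -18, 0]. Then w[k] = R[0,0,k] / -6 for each k, giving w = [0, -18, 0] / -6 = [0, 3, 0].

w = [0, 3, 0]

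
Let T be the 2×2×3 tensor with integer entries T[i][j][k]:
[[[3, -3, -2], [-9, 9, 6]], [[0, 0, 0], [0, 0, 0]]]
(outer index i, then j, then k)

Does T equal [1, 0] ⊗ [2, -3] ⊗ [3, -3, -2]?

Reconstruct entry (0,0,0) from the claimed factors: Σₗ aₗ[0]bₗ[0]cₗ[0] = (1)·(2)·(3) = 6, but T[0,0,0] = 3. The claim is false.

No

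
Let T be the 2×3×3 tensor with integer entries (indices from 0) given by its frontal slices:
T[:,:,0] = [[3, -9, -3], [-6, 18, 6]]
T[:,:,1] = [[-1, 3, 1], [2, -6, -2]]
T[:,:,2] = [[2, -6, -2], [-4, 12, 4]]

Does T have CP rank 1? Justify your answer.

If T = a ⊗ b ⊗ c then every fibre of T is a multiple of the corresponding factor, so read the factors off the fibres through the nonzero entry T[0,0,0] = 3.
The mode-1 fibre T[:,0,0] = [3, -6] gives a = [1, -2] (primitive direction); the mode-2 fibre T[0,:,0] = [3, -9, -3] gives b = [1, -3, -1]; then c[k] = T[0,0,k] / (a[0]·b[0]) = [3, -1, 2] / 1 = [3, -1, 2].
Expanding [1, -2] ⊗ [1, -3, -1] ⊗ [3, -1, 2] reproduces all 18 entries of T, so T = [1, -2] ⊗ [1, -3, -1] ⊗ [3, -1, 2] and rank(T) ≤ 1.
Equivalently every frontal slice T[:,:,k] is c[k] times the rank-1 matrix [1, -2] ⊗ [1, -3, -1]. So T has rank 1 (it is nonzero).

Yes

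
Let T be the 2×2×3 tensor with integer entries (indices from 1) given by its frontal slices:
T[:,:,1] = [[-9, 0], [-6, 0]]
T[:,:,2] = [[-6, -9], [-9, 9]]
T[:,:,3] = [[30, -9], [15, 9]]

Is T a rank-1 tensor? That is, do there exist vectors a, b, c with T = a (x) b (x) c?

No

The mode-3 unfolding of T (rows indexed by k, columns by (i,j) = (1,1), (1,2), (2,1), (2,2)) is [[-9, 0, -6, 0], [-6, -9, -9, 9], [30, -9, 15, 9]].
There the 2×2 minor on rows k ∈ {1, 2}, columns (i,j) ∈ {(1,1), (1,2)} is det [[-9, 0], [-6, -9]] = 81 ≠ 0, so this unfolding has rank ≥ 2; CP rank is at least every unfolding rank, so rank(T) ≥ 2.
In particular rank(T) ≥ 2 > 1, so T is not rank-1.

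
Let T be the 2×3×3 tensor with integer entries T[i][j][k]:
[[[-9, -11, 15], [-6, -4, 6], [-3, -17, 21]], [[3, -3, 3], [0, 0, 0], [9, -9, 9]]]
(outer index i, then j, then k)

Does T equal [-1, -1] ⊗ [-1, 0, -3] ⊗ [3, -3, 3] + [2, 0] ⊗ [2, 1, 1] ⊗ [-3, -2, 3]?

Reconstruct entry (0,2,0) from the claimed factors: Σₗ aₗ[0]bₗ[2]cₗ[0] = (-1)·(-3)·(3) + (2)·(1)·(-3) = 3, but T[0,2,0] = -3. The claim is false.

No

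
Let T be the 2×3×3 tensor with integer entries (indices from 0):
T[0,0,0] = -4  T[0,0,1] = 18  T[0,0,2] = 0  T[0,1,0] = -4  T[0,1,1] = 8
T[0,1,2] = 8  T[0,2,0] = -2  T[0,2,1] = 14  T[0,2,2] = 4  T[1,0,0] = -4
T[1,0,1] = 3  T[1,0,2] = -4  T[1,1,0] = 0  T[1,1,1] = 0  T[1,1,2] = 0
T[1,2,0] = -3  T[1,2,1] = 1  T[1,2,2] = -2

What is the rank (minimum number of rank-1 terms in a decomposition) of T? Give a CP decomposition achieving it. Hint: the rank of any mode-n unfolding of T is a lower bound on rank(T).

rank(T) = 3

Lower bound: the mode-2 unfolding of T (rows indexed by j, columns by (i,k) = (0,0), (0,1), (0,2), (1,0), (1,1), (1,2)) is [[-4, 18, 0, -4, 3, -4], [-4, 8, 8, 0, 0, 0], [-2, 14, 4, -3, 1, -2]].
There the 3×3 minor on rows j ∈ {0, 1, 2}, columns (i,k) ∈ {(0,0), (0,1), (0,2)} is det [[-4, 18, 0], [-4, 8, 8], [-2, 14, 4]] = 320 ≠ 0, so this unfolding has rank ≥ 3; CP rank is at least every unfolding rank, so rank(T) ≥ 3. (This is only a lower bound: in general the CP rank may exceed every unfolding rank, so we still need to exhibit 3 rank-1 terms summing to T.)
Upper bound: T is a sum of 3 rank-1 terms, T = [1, 0] ⊗ [1, 1, 1] ⊗ [-4, 8, 8] + [2, -1] ⊗ [1, 0, 1] ⊗ [2, 1, 0] + [2, 1] ⊗ [2, 0, 1] ⊗ [-1, 2, -2] (one valid choice — decompositions are not unique — normalised so each a, b is primitive with positive first nonzero entry; check it by expanding all entries), so rank(T) ≤ 3.
These bounds meet, so rank(T) = 3.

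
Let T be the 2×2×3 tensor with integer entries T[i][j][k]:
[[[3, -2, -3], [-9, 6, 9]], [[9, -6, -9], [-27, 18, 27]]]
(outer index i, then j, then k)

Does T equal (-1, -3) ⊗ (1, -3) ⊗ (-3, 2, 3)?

Reconstruct entrywise from the claimed factors. For example, T[0,0,1] = -2 and Σₗ aₗ[0]bₗ[0]cₗ[1] = (-1)·(1)·(2) = -2; checking all 12 entries, every one matches. The claim holds.

Yes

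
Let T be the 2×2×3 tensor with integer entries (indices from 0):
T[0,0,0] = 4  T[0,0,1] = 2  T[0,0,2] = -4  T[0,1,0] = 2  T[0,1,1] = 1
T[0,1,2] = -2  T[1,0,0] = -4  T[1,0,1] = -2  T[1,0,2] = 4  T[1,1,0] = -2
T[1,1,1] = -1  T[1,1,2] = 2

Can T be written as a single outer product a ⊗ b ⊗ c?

Yes

If T = a ⊗ b ⊗ c then every fibre of T is a multiple of the corresponding factor, so read the factors off the fibres through the nonzero entry T[0,0,0] = 4.
The mode-1 fibre T[:,0,0] = [4, -4] gives a = [1, -1] (primitive direction); the mode-2 fibre T[0,:,0] = [4, 2] gives b = [2, 1]; then c[k] = T[0,0,k] / (a[0]·b[0]) = [4, 2, -4] / 2 = [2, 1, -2].
Expanding [1, -1] ⊗ [2, 1] ⊗ [2, 1, -2] reproduces all 12 entries of T, so T = [1, -1] ⊗ [2, 1] ⊗ [2, 1, -2] and rank(T) ≤ 1.
Equivalently every frontal slice T[:,:,k] is c[k] times the rank-1 matrix [1, -1] ⊗ [2, 1]. So T has rank 1 (it is nonzero).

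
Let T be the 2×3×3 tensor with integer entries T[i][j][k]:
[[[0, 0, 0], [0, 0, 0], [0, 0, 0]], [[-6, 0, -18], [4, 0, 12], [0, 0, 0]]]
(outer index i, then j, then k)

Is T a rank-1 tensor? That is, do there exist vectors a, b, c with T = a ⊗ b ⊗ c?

If T = a ⊗ b ⊗ c then every fibre of T is a multiple of the corresponding factor, so read the factors off the fibres through the nonzero entry T[1,0,0] = -6.
The mode-1 fibre T[:,0,0] = [0, -6] gives a = [0, 1] (primitive direction); the mode-2 fibre T[1,:,0] = [-6, 4, 0] gives b = [3, -2, 0]; then c[k] = T[1,0,k] / (a[1]·b[0]) = [-6, 0, -18] / 3 = [-2, 0, -6].
Expanding [0, 1] ⊗ [3, -2, 0] ⊗ [-2, 0, -6] reproduces all 18 entries of T, so T = [0, 1] ⊗ [3, -2, 0] ⊗ [-2, 0, -6] and rank(T) ≤ 1.
Equivalently every frontal slice T[:,:,k] is c[k] times the rank-1 matrix [0, 1] ⊗ [3, -2, 0]. So T has rank 1 (it is nonzero).

Yes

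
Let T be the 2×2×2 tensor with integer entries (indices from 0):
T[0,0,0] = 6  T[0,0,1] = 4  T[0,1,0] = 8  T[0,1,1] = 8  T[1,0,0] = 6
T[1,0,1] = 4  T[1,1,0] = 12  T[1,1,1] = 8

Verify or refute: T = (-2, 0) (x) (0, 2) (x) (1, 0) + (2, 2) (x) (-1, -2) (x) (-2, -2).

No

Reconstruct entry (0,0,0) from the claimed factors: Σₗ aₗ[0]bₗ[0]cₗ[0] = (-2)·(0)·(1) + (2)·(-1)·(-2) = 4, but T[0,0,0] = 6. The claim is false.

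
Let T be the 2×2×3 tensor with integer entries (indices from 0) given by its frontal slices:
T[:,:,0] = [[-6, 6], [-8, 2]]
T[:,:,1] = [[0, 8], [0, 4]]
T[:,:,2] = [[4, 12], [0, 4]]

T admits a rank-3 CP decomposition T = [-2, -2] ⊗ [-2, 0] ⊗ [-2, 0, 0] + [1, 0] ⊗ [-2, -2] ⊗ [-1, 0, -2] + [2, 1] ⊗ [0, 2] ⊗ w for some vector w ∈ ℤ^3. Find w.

w = [1, 2, 2]

Subtract the known terms from T to get the rank-1 residual R = [2, 1] ⊗ [0, 2] ⊗ w, so R[i,j,k] = a[i]·b[j]·w[k]. Pick indices with nonzero a[0]·b[1] = (2)·(2) = 4. Only the fibre through (0,1,·) is needed: R[0,1,:] = T[0,1,:] − Σₗ aₗ[0]bₗ[1]cₗ = [6, 8, 12] − (-2)·(0)·[-2, 0, 0] − (1)·(-2)·[-1, 0, -2] = [4, 8, 8]. Then w[k] = R[0,1,k] / 4 for each k, giving w = [4, 8, 8] / 4 = [1, 2, 2].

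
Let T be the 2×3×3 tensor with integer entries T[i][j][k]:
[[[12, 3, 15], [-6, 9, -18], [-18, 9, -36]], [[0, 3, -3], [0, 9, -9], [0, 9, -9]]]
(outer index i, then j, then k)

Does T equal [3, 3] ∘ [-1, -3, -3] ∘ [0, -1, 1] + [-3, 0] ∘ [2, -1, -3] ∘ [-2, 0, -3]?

Yes

Reconstruct entrywise from the claimed factors. For example, T[1,2,0] = 0 and Σₗ aₗ[1]bₗ[2]cₗ[0] = (3)·(-3)·(0) + (0)·(-3)·(-2) = 0; checking all 18 entries, every one matches. The claim holds.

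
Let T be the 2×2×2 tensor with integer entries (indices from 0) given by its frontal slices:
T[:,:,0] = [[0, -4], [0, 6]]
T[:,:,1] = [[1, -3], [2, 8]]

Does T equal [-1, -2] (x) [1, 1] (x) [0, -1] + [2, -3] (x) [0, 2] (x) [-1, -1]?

Reconstruct entrywise from the claimed factors. For example, T[1,1,0] = 6 and Σₗ aₗ[1]bₗ[1]cₗ[0] = (-2)·(1)·(0) + (-3)·(2)·(-1) = 6; checking all 8 entries, every one matches. The claim holds.

Yes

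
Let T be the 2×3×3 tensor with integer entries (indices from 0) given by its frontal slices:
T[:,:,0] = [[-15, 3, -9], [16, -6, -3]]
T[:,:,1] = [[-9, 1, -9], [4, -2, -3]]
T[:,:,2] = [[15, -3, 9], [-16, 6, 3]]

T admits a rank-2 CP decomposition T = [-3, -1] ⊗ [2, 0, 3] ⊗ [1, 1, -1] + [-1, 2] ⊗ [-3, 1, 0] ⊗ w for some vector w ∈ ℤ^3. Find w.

Subtract the known terms from T to get the rank-1 residual R = [-1, 2] ⊗ [-3, 1, 0] ⊗ w, so R[i,j,k] = a[i]·b[j]·w[k]. Pick indices with nonzero a[0]·b[0] = (-1)·(-3) = 3. Only the fibre through (0,0,·) is needed: R[0,0,:] = T[0,0,:] − Σₗ aₗ[0]bₗ[0]cₗ = [-15, -9, 15] − (-3)·(2)·[1, 1, -1] = [-9, -3, 9]. Then w[k] = R[0,0,k] / 3 for each k, giving w = [-9, -3, 9] / 3 = [-3, -1, 3].

w = [-3, -1, 3]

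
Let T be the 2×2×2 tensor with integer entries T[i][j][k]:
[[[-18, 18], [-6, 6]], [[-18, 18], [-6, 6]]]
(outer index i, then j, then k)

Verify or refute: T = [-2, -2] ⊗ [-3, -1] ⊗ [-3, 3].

Reconstruct entrywise from the claimed factors. For example, T[0,1,0] = -6 and Σₗ aₗ[0]bₗ[1]cₗ[0] = (-2)·(-1)·(-3) = -6; checking all 8 entries, every one matches. The claim holds.

Yes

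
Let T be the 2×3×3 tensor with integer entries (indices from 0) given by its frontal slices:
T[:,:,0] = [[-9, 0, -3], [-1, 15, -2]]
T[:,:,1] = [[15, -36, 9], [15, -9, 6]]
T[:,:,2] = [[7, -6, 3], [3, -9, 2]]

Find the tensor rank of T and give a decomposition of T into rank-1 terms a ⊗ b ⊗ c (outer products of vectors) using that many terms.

rank(T) = 2

Lower bound: the mode-1 unfolding of T (rows indexed by i, columns by (j,k) = (0,0), (0,1), (0,2), (1,0), (1,1), (1,2), (2,0), (2,1), (2,2)) is [[-9, 15, 7, 0, -36, -6, -3, 9, 3], [-1, 15, 3, 15, -9, -9, -2, 6, 2]].
There the 2×2 minor on rows i ∈ {0, 1}, columns (j,k) ∈ {(0,0), (0,1)} is det [[-9, 15], [-1, 15]] = -120 ≠ 0, so this unfolding has rank ≥ 2; CP rank is at least every unfolding rank, so rank(T) ≥ 2. (Flattening ranks never certify an upper bound on CP rank; for that we must actually write T with 2 rank-1 terms.)
Upper bound — finding two terms. Write S_k = T[:,:,k] for the frontal slices: S₀ = [[-9, 0, -3], [-1, 15, -2]], S₁ = [[15, -36, 9], [15, -9, 6]], S₂ = [[7, -6, 3], [3, -9, 2]].
If T = a₁ ⊗ b₁ ⊗ c₁ + a₂ ⊗ b₂ ⊗ c₂ then each S_k = c₁[k]·a₁b₁ᵀ + c₂[k]·a₂b₂ᵀ. S₀ and S₁ are linearly independent, so a₁b₁ᵀ and a₂b₂ᵀ must span the same plane of matrices: they are the rank-1 matrices of the form x·S₀ + y·S₁.
The 2×2 minor of x·S₀ + y·S₁ on rows {0,1}, columns {0,1} is −135·x² + 270·xy + 405·y² = (-135)·(x − 3·y)(x + y), vanishing at (x:y) = (3:1) and (1:-1).
M₁ = 3·S₀ + S₁ = [[-12, -36, 0], [12, 36, 0]] = (-12)·(1, -1)(1, 3, 0)ᵀ and M₂ = S₀ − S₁ = [[-24, 36, -12], [-16, 24, -8]] = (-4)·(3, 2)(2, -3, 1)ᵀ, so take a₁ = (1, -1), b₁ = (1, 3, 0), a₂ = (3, 2), b₂ = (2, -3, 1).
Each slice is an integer combination of E₁ = a₁b₁ᵀ and E₂ = a₂b₂ᵀ: S₀ = −3·E₁ − E₂, S₁ = −3·E₁ + 3·E₂, S₂ = E₁ + E₂; reading off coefficients, c₁ = (-3, -3, 1) and c₂ = (-1, 3, 1).
Hence T = (1, -1) ⊗ (1, 3, 0) ⊗ (-3, -3, 1) + (3, 2) ⊗ (2, -3, 1) ⊗ (-1, 3, 1), so rank(T) ≤ 2.
These bounds meet, so rank(T) = 2.
Check entry T[0,2,1] = 9: (1)·(0)·(-3) + (3)·(1)·(3) = 9.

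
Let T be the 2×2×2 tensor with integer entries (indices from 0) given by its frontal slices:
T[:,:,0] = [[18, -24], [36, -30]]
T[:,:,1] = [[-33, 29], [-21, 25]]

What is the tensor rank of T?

2

Lower bound: the mode-1 unfolding of T (rows indexed by i, columns by (j,k) = (0,0), (0,1), (1,0), (1,1)) is [[18, -33, -24, 29], [36, -21, -30, 25]].
There the 2×2 minor on rows i ∈ {0, 1}, columns (j,k) ∈ {(0,0), (0,1)} is det [[18, -33], [36, -21]] = 810 ≠ 0, so this unfolding has rank ≥ 2; CP rank is at least every unfolding rank, so rank(T) ≥ 2. (Unfolding ranks only ever bound the CP rank from below — rank(T) can be strictly larger than all of them — so the matching upper bound has to come from an explicit 2-term decomposition.)
Upper bound — finding two terms. Write S_k = T[:,:,k] for the frontal slices: S₀ = [[18, -24], [36, -30]], S₁ = [[-33, 29], [-21, 25]].
If T = a₁ ⊗ b₁ ⊗ c₁ + a₂ ⊗ b₂ ⊗ c₂ then each S_k = c₁[k]·a₁b₁ᵀ + c₂[k]·a₂b₂ᵀ. S₀ and S₁ are linearly independent, so a₁b₁ᵀ and a₂b₂ᵀ must span the same plane of matrices: they are the rank-1 matrices of the form x·S₀ + y·S₁.
det(x·S₀ + y·S₁) is 324·x² − 108·xy − 216·y² = 108·(3·x + 2·y)(x − y), vanishing at (x:y) = (2:-3) and (1:1).
M₁ = 2·S₀ − 3·S₁ = [[135, -135], [135, -135]] = 135·(1, 1)(1, -1)ᵀ and M₂ = S₀ + S₁ = [[-15, 5], [15, -5]] = (-5)·(1, -1)(3, -1)ᵀ, so take a₁ = (1, 1), b₁ = (1, -1), a₂ = (1, -1), b₂ = (3, -1).
Each slice is an integer combination of E₁ = a₁b₁ᵀ and E₂ = a₂b₂ᵀ: S₀ = 27·E₁ − 3·E₂, S₁ = −27·E₁ − 2·E₂; reading off coefficients, c₁ = (27, -27) and c₂ = (-3, -2).
Hence T = (1, 1) ⊗ (1, -1) ⊗ (27, -27) + (1, -1) ⊗ (3, -1) ⊗ (-3, -2), so rank(T) ≤ 2.
These bounds meet, so rank(T) = 2.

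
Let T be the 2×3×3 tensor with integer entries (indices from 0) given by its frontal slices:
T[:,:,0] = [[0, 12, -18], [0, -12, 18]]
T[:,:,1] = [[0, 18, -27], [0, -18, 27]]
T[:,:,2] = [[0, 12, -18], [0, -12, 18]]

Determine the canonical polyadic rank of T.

1

Lower bound: T ≠ 0 (e.g. T[0,1,0] = 12), so rank(T) ≥ 1.
Upper bound: if T = a ⊗ b ⊗ c then every fibre of T is a multiple of the corresponding factor, so read the factors off the fibres through the nonzero entry T[0,1,0] = 12.
The mode-1 fibre T[:,1,0] = [12, -12] gives a = (1, -1) (primitive direction); the mode-2 fibre T[0,:,0] = [0, 12, -18] gives b = (0, 2, -3); then c[k] = T[0,1,k] / (a[0]·b[1]) = [12, 18, 12] / 2 = (6, 9, 6).
Expanding (1, -1) ⊗ (0, 2, -3) ⊗ (6, 9, 6) reproduces all 18 entries of T, so T = (1, -1) ⊗ (0, 2, -3) ⊗ (6, 9, 6) and rank(T) ≤ 1.
These bounds meet, so rank(T) = 1.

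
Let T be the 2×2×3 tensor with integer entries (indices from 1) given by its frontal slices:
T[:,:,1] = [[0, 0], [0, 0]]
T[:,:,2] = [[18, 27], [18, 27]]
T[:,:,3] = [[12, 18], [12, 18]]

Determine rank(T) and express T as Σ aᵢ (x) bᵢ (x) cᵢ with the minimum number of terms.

rank(T) = 1

Lower bound: T ≠ 0 (e.g. T[1,1,2] = 18), so rank(T) ≥ 1.
Upper bound: if T = a (x) b (x) c then every fibre of T is a multiple of the corresponding factor, so read the factors off the fibres through the nonzero entry T[1,1,2] = 18.
The mode-1 fibre T[:,1,2] = [18, 18] gives a = [1, 1] (primitive direction); the mode-2 fibre T[1,:,2] = [18, 27] gives b = [2, 3]; then c[k] = T[1,1,k] / (a[1]·b[1]) = [0, 18, 12] / 2 = [0, 9, 6].
Expanding [1, 1] (x) [2, 3] (x) [0, 9, 6] reproduces all 12 entries of T, so T = [1, 1] (x) [2, 3] (x) [0, 9, 6] and rank(T) ≤ 1.
These bounds meet, so rank(T) = 1.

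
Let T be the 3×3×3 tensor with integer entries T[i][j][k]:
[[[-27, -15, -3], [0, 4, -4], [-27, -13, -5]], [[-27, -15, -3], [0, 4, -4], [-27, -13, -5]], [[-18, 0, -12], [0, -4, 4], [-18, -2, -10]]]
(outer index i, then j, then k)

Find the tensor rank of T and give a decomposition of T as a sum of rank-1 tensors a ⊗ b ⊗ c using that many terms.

Lower bound: the mode-2 unfolding of T (rows indexed by j, columns by (i,k) = (0,0), (0,1), (0,2), (1,0), (1,1), (1,2), (2,0), (2,1), (2,2)) is [[-27, -15, -3, -27, -15, -3, -18, 0, -12], [0, 4, -4, 0, 4, -4, 0, -4, 4], [-27, -13, -5, -27, -13, -5, -18, -2, -10]].
There the 2×2 minor on rows j ∈ {0, 1}, columns (i,k) ∈ {(0,0), (0,1)} is det [[-27, -15], [0, 4]] = -108 ≠ 0, so this unfolding has rank ≥ 2; CP rank is at least every unfolding rank, so rank(T) ≥ 2. (Flattening ranks never certify an upper bound on CP rank; for that we must actually write T with 2 rank-1 terms.)
Upper bound — finding two terms. Write S_k = T[:,:,k] for the frontal slices: S₀ = [[-27, 0, -27], [-27, 0, -27], [-18, 0, -18]], S₁ = [[-15, 4, -13], [-15, 4, -13], [0, -4, -2]], S₂ = [[-3, -4, -5], [-3, -4, -5], [-12, 4, -10]].
If T = a₁ ⊗ b₁ ⊗ c₁ + a₂ ⊗ b₂ ⊗ c₂ then each S_k = c₁[k]·a₁b₁ᵀ + c₂[k]·a₂b₂ᵀ. S₀ and S₁ are linearly independent, so a₁b₁ᵀ and a₂b₂ᵀ must span the same plane of matrices: they are the rank-1 matrices of the form x·S₀ + y·S₁.
The 2×2 minor of x·S₀ + y·S₁ on rows {0,2}, columns {0,1} is 180·xy + 60·y² = 60·(y)(3·x + y), vanishing at (x:y) = (1:0) and (1:-3).
M₁ = S₀ = [[-27, 0, -27], [-27, 0, -27], [-18, 0, -18]] = (-9)·[3, 3, 2][1, 0, 1]ᵀ and M₂ = S₀ − 3·S₁ = [[18, -12, 12], [18, -12, 12], [-18, 12, -12]] = 6·[1, 1, -1][3, -2, 2]ᵀ, so take a₁ = [3, 3, 2], b₁ = [1, 0, 1], a₂ = [1, 1, -1], b₂ = [3, -2, 2].
Each slice is an integer combination of E₁ = a₁b₁ᵀ and E₂ = a₂b₂ᵀ: S₀ = −9·E₁, S₁ = −3·E₁ − 2·E₂, S₂ = −3·E₁ + 2·E₂; reading off coefficients, c₁ = [-9, -3, -3] and c₂ = [0, -2, 2].
Hence T = [3, 3, 2] ⊗ [1, 0, 1] ⊗ [-9, -3, -3] + [1, 1, -1] ⊗ [3, -2, 2] ⊗ [0, -2, 2], so rank(T) ≤ 2.
These bounds meet, so rank(T) = 2.
Check entry T[0,0,1] = -15: (3)·(1)·(-3) + (1)·(3)·(-2) = -15.

rank(T) = 2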